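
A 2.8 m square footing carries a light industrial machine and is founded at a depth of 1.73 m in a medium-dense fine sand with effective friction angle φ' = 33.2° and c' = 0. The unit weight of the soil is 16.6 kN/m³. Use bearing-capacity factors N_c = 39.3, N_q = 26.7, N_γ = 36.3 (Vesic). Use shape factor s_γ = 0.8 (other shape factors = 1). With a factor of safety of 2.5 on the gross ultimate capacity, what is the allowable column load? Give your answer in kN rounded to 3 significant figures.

q = γ·D_f = 16.6 × 1.73 = 28.718 kPa.
q·N_q = 28.718 × 26.7 = 766.77 kPa
0.5·γ·B·N_γ·s_γ = 0.5 × 16.6 × 2.8 × 36.3 × 0.8 = 674.89 kPa
q_ult = 766.77 + 674.89 = 1441.7 kPa.
Gross allowable pressure q_all = 1441.7 / 2.5 = 576.66 kPa.
Footing area = 7.84 m², so allowable column load = 576.66 × 7.84 = 4521 kN.

P_all ≈ 4520 kN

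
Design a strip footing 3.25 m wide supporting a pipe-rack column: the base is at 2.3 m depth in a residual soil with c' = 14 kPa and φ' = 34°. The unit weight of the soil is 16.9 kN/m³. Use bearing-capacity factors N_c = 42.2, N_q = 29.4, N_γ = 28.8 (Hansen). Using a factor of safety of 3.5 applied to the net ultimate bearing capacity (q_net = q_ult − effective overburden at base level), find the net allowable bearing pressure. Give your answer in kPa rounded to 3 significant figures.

Effective surcharge at the founding depth q = γ·D_f = 16.9 × 2.3 = 38.87 kPa.
q_ult = c·N_c + q·N_q + 0.5·γ·B·N_γ
     = 14 × 42.2 + 38.87 × 29.4 + 0.5 × 16.9 × 3.25 × 28.8
     = 590.8 + 1142.8 + 790.92 = 2524.5 kPa.
Net ultimate: q_net = 2524.5 − 38.87 = 2485.6 kPa.
q_all(net) = 2485.6 / 3.5 = 710.18 kPa.

q_all(net) ≈ 710 kPa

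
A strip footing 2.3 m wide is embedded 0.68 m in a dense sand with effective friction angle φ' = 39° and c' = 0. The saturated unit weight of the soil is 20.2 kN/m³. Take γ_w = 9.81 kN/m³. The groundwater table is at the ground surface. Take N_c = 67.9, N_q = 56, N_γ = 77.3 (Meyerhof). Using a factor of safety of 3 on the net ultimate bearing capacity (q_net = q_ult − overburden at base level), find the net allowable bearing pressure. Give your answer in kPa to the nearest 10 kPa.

q_all(net) ≈ 440 kPa

With the water table at the surface the whole profile is submerged: γ' = 20.2 − 9.81 = 10.39 kN/m³, so q = γ'·D_f = 7.0652 kPa; the same γ' applies in the ½γBN_γ term.
q_ult = q·N_q + 0.5·γ·B·N_γ
     = 7.0652 × 56 + 0.5 × 10.39 × 2.3 × 77.3
     = 395.65 + 923.62 = 1319.3 kPa.
q_net = 1319.3 − 7.0652 = 1312.2 kPa.
q_all(net) = 1312.2 / 3 = 437.4 kPa.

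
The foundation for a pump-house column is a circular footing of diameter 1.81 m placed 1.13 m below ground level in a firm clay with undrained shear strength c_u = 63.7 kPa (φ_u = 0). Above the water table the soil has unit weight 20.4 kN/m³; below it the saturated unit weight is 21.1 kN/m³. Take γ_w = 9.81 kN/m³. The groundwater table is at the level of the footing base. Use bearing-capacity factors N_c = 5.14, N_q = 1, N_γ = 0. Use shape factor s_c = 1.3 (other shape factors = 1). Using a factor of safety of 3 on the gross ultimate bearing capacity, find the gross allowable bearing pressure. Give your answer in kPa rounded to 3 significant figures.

q_all ≈ 150 kPa

q = γ·D_f = 20.4 × 1.13 = 23.052 kPa.
c·N_c·s_c = 63.7 × 5.14 × 1.3 = 425.64 kPa
q·N_q = 23.052 × 1 = 23.052 kPa
q_ult = 425.64 + 23.052 = 448.7 kPa.
q_all = 448.7 / 3 = 149.57 kPa.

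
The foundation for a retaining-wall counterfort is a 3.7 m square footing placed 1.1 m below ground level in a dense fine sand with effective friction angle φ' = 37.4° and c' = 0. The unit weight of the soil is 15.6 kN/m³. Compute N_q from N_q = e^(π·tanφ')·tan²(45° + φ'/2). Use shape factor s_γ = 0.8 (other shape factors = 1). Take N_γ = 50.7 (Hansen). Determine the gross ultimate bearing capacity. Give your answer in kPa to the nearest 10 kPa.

tan37.4° = 0.7646, so N_q = e^(π×0.7646)·tan²(63.7°) = 11.044 × 4.094 = 45.22.
q = γ·D_f = 15.6 × 1.1 = 17.16 kPa.
q·N_q = 17.16 × 45.215 = 775.89 kPa
0.5·γ·B·N_γ·s_γ = 0.5 × 15.6 × 3.7 × 50.7 × 0.8 = 1170.6 kPa
q_ult = 775.89 + 1170.6 = 1946.5 kPa.

q_ult ≈ 1950 kPa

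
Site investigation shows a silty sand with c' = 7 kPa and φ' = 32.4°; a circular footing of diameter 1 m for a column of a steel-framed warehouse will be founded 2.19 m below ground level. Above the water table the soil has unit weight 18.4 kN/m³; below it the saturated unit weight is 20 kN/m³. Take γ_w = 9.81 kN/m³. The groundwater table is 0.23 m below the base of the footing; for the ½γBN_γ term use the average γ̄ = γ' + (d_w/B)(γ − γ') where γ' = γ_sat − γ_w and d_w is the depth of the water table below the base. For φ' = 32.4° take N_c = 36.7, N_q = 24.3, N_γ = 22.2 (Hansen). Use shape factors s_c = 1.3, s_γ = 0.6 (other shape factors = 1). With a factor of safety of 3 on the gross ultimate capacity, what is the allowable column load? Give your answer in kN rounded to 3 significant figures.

Effective surcharge at the founding depth q = γ·D_f = 18.4 × 2.19 = 40.296 kPa.
With d_w = 0.23 m < B, γ̄ = 10.19 + (0.23/1) × (18.4 − 10.19) = 12.078 kN/m³.
q_ult = c·N_c·s_c + q·N_q + 0.5·γ·B·N_γ·s_γ
     = 7 × 36.7 × 1.3 + 40.296 × 24.3 + 0.5 × 12.078 × 1 × 22.2 × 0.6
     = 333.97 + 979.19 + 80.441 = 1393.6 kPa.
Gross allowable pressure q_all = 1393.6 / 3 = 464.53 kPa.
Footing area = 0.7854 m², so allowable column load = 464.53 × 0.7854 = 364.85 kN.

P_all ≈ 365 kN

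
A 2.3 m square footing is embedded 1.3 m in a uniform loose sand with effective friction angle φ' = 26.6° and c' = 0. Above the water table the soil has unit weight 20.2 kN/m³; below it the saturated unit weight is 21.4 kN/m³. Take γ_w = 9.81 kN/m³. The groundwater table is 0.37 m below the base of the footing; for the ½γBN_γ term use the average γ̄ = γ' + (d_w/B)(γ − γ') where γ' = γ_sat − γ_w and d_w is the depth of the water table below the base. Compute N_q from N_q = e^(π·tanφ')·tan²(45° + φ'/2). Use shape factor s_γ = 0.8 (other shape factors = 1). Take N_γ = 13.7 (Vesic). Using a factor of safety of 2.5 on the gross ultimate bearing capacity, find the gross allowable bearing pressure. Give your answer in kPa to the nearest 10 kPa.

N_q = e^(π·tan26.6°)·tan²(58.3°) = 12.64.
q = γ·D_f = 20.2 × 1.3 = 26.26 kPa.
γ' = 11.59 kN/m³; averaging over the depth B below the base, γ̄ = γ' + (d_w/B)(γ − γ') = 12.975 kN/m³.
q·N_q = 26.26 × 12.641 = 331.96 kPa
0.5·γ·B·N_γ·s_γ = 0.5 × 12.975 × 2.3 × 13.7 × 0.8 = 163.54 kPa
q_ult = 331.96 + 163.54 = 495.5 kPa.
q_all = 495.5 / 2.5 = 198.2 kPa.

q_all ≈ 200 kPa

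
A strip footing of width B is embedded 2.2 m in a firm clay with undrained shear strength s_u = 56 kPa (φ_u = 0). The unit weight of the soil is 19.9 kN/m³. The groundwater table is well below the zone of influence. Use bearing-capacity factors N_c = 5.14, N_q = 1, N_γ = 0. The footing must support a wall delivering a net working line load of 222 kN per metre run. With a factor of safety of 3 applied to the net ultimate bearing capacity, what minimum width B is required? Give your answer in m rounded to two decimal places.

B = 2.31 m

Effective surcharge at the founding depth q = γ·D_f = 19.9 × 2.2 = 43.78 kPa.
q_ult = c·N_c + q·N_q
     = 56 × 5.14 + 43.78 × 1
     = 287.84 + 43.78 = 331.62 kPa.
For φ = 0 the ½γBN_γ term vanishes, so q_ult is independent of B. q_net = 331.62 − 43.78 = 287.84 kPa; q_all(net) = 287.84/3 = 95.947 kPa.
Required width B = w / q_all(net) = 222 / 95.947 = 2.314 m.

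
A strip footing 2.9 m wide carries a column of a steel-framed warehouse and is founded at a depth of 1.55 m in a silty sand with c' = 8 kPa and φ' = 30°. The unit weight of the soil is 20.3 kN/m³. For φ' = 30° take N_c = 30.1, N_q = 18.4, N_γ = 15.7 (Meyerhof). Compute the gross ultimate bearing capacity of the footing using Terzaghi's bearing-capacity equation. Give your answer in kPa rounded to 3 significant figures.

q_ult ≈ 1280 kPa

q = γ·D_f = 20.3 × 1.55 = 31.465 kPa.
c·N_c = 8 × 30.1 = 240.8 kPa
q·N_q = 31.465 × 18.4 = 578.96 kPa
0.5·γ·B·N_γ = 0.5 × 20.3 × 2.9 × 15.7 = 462.13 kPa
q_ult = 240.8 + 578.96 + 462.13 = 1281.9 kPa.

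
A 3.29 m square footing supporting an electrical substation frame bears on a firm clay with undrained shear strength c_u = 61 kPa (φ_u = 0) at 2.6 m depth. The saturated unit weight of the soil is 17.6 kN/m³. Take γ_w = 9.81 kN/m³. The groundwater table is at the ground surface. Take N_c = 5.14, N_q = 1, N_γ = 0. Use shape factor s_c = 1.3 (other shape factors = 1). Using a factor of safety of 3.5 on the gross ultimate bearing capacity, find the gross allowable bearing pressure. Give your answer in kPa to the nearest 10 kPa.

With the water table at the surface the whole profile is submerged: γ' = 17.6 − 9.81 = 7.79 kN/m³, so q = γ'·D_f = 20.254 kPa.
q_ult = c·N_c·s_c + q·N_q
     = 61 × 5.14 × 1.3 + 20.254 × 1
     = 407.6 + 20.254 = 427.86 kPa.
q_all = 427.86 / 3.5 = 122.24 kPa.

q_all ≈ 120 kPa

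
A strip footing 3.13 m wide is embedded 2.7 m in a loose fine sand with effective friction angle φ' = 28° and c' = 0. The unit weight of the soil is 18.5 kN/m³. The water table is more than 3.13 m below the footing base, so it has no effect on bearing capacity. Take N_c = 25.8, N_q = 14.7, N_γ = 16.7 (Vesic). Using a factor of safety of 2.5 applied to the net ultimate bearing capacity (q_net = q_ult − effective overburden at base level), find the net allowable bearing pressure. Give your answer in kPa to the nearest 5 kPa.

q = γ·D_f = 18.5 × 2.7 = 49.95 kPa.
q·N_q = 49.95 × 14.7 = 734.26 kPa
0.5·γ·B·N_γ = 0.5 × 18.5 × 3.13 × 16.7 = 483.51 kPa
q_ult = 734.26 + 483.51 = 1217.8 kPa.
Net ultimate: q_net = 1217.8 − 49.95 = 1167.8 kPa.
q_all(net) = 1167.8 / 2.5 = 467.13 kPa.

q_all(net) ≈ 465 kPa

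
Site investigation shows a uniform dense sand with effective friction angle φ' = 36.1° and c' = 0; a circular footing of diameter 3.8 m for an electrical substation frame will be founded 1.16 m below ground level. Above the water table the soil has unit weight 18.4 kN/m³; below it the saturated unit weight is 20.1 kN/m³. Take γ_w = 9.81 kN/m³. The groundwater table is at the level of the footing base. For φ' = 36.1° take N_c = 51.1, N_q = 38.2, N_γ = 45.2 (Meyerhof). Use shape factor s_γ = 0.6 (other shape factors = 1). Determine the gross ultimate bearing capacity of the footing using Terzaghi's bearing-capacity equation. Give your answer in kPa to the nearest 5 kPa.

Effective surcharge at the founding depth q = γ·D_f = 18.4 × 1.16 = 21.344 kPa.
The water table coincides with the base, so in the self-weight term γ → γ' = 10.29 kN/m³.
q_ult = q·N_q + 0.5·γ·B·N_γ·s_γ
     = 21.344 × 38.2 + 0.5 × 10.29 × 3.8 × 45.2 × 0.6
     = 815.34 + 530.22 = 1345.6 kPa.

q_ult ≈ 1345 kPa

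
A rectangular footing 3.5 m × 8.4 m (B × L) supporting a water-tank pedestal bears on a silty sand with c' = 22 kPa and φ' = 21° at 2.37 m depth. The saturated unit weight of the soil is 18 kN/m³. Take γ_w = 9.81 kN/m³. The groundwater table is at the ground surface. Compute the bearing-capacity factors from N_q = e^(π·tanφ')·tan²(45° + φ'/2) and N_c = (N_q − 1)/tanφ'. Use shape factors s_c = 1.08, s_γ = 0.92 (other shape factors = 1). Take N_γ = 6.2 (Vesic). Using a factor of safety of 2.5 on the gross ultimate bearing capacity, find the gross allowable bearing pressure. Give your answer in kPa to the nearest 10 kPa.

q_all ≈ 240 kPa

N_q = e^(π·tan21°)·tan²(55.5°) = 7.07; N_c = (N_q − 1)/tanφ' = 15.81.
With the water table at the surface the whole profile is submerged: γ' = 18 − 9.81 = 8.19 kN/m³, so q = γ'·D_f = 19.41 kPa; the same γ' applies in the ½γBN_γ term.
q_ult = c·N_c·s_c + q·N_q + 0.5·γ·B·N_γ·s_γ
     = 22 × 15.815 × 1.08 + 19.41 × 7.0708 + 0.5 × 8.19 × 3.5 × 6.2 × 0.92
     = 375.76 + 137.25 + 81.753 = 594.76 kPa.
q_all = 594.76 / 2.5 = 237.9 kPa.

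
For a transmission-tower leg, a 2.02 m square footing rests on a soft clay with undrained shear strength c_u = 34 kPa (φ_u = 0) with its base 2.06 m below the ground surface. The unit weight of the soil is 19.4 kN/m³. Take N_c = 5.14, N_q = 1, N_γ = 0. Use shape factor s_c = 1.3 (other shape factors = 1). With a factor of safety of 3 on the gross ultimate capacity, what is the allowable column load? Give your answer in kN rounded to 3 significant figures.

P_all ≈ 363 kN

Effective surcharge at the founding depth q = γ·D_f = 19.4 × 2.06 = 39.964 kPa.
q_ult = c·N_c·s_c + q·N_q
     = 34 × 5.14 × 1.3 + 39.964 × 1
     = 227.19 + 39.964 = 267.15 kPa.
Gross allowable pressure q_all = 267.15 / 3 = 89.051 kPa.
Footing area = 4.0804 m², so allowable column load = 89.051 × 4.0804 = 363.36 kN.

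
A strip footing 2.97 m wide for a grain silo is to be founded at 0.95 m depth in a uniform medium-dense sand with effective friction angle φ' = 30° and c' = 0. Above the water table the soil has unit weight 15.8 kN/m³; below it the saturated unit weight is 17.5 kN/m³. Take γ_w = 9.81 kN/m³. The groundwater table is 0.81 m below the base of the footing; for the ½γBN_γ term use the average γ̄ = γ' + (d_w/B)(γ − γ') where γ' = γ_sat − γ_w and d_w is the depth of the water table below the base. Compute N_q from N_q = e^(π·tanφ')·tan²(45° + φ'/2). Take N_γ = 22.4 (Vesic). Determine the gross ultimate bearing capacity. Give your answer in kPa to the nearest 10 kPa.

tan30° = 0.5774, so N_q = e^(π×0.5774)·tan²(60°) = 6.134 × 3.0 = 18.4.
Effective surcharge at the founding depth q = γ·D_f = 15.8 × 0.95 = 15.01 kPa.
With d_w = 0.81 m < B, γ̄ = 7.69 + (0.81/2.97) × (15.8 − 7.69) = 9.9018 kN/m³.
q_ult = q·N_q + 0.5·γ·B·N_γ
     = 15.01 × 18.401 + 0.5 × 9.9018 × 2.97 × 22.4
     = 276.2 + 329.37 = 605.57 kPa.

q_ult ≈ 610 kPa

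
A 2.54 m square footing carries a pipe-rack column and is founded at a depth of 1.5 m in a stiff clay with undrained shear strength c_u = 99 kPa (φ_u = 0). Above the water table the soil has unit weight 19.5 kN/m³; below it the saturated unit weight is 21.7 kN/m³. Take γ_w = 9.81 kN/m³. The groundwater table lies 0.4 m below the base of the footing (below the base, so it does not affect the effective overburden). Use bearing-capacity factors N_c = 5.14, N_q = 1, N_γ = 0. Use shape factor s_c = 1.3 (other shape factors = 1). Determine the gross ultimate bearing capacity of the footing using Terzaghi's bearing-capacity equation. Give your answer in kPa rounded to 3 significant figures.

q_ult ≈ 691 kPa

Effective surcharge at the founding depth q = γ·D_f = 19.5 × 1.5 = 29.25 kPa.
q_ult = c·N_c·s_c + q·N_q
     = 99 × 5.14 × 1.3 + 29.25 × 1
     = 661.52 + 29.25 = 690.77 kPa.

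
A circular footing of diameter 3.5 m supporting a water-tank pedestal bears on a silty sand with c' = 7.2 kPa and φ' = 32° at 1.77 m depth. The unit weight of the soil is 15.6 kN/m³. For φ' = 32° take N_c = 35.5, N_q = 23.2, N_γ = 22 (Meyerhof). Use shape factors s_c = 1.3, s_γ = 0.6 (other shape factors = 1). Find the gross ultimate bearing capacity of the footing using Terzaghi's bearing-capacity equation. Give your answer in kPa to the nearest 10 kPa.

Overburden at base level: q = 15.6 × 1.77 = 27.612 kPa.
Cohesion term c·N_c·s_c = 7.2 × 35.5 × 1.3 = 332.28 kPa; surcharge term q·N_q = 27.612 × 23.2 = 640.6 kPa; self-weight term 0.5·γ·B·N_γ·s_γ = 0.5 × 15.6 × 3.5 × 22 × 0.6 = 360.36 kPa.
q_ult = 332.28 + 640.6 + 360.36 = 1333.2 kPa.

q_ult ≈ 1330 kPa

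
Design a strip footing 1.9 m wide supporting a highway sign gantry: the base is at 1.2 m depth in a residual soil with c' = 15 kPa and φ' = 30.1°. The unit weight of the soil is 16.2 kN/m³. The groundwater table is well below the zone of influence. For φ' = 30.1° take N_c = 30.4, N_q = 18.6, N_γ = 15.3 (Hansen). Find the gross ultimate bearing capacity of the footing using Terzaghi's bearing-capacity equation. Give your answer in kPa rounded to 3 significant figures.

q_ult ≈ 1050 kPa

q = γ·D_f = 16.2 × 1.2 = 19.44 kPa.
c·N_c = 15 × 30.4 = 456 kPa
q·N_q = 19.44 × 18.6 = 361.58 kPa
0.5·γ·B·N_γ = 0.5 × 16.2 × 1.9 × 15.3 = 235.47 kPa
q_ult = 456 + 361.58 + 235.47 = 1053.1 kPa.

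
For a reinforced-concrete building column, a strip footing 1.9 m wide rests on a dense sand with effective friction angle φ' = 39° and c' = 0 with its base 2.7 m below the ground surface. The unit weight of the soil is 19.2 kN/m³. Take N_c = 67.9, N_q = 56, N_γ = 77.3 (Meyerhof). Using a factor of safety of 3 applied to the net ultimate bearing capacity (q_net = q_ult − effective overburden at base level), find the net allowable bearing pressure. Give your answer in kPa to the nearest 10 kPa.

q = γ·D_f = 19.2 × 2.7 = 51.84 kPa.
q·N_q = 51.84 × 56 = 2903 kPa
0.5·γ·B·N_γ = 0.5 × 19.2 × 1.9 × 77.3 = 1410 kPa
q_ult = 2903 + 1410 = 4313 kPa.
Net ultimate: q_net = 4313 − 51.84 = 4261.2 kPa.
q_all(net) = 4261.2 / 3 = 1420.4 kPa.

q_all(net) ≈ 1420 kPa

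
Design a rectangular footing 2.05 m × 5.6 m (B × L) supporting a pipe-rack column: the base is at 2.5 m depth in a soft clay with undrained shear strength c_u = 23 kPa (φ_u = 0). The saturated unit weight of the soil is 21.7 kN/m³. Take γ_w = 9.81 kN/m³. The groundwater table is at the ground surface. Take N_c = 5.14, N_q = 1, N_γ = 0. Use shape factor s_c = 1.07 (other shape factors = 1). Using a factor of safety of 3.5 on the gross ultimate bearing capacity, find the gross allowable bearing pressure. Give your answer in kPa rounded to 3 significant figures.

q_all ≈ 44.6 kPa

Water table at ground surface, so effective unit weight γ' = 21.7 − 9.81 = 11.89 kN/m³ is used throughout; overburden q = 11.89 × 2.5 = 29.725 kPa.
Cohesion term c·N_c·s_c = 23 × 5.14 × 1.07 = 126.5 kPa; surcharge term q·N_q = 29.725 × 1 = 29.725 kPa.
q_ult = 126.5 + 29.725 = 156.22 kPa.
q_all = 156.22 / 3.5 = 44.634 kPa.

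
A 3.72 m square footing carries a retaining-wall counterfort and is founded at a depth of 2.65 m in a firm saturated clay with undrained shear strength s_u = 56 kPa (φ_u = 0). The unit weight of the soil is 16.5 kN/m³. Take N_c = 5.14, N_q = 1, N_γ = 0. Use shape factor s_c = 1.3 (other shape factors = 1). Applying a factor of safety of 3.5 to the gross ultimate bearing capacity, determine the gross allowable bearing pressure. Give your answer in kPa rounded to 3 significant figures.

Overburden at base level: q = 16.5 × 2.65 = 43.725 kPa.
Cohesion term c·N_c·s_c = 56 × 5.14 × 1.3 = 374.19 kPa; surcharge term q·N_q = 43.725 × 1 = 43.725 kPa.
q_ult = 374.19 + 43.725 = 417.92 kPa.
q_all = q_ult / FS = 417.92 / 3.5 = 119.4 kPa.

q_all ≈ 119 kPa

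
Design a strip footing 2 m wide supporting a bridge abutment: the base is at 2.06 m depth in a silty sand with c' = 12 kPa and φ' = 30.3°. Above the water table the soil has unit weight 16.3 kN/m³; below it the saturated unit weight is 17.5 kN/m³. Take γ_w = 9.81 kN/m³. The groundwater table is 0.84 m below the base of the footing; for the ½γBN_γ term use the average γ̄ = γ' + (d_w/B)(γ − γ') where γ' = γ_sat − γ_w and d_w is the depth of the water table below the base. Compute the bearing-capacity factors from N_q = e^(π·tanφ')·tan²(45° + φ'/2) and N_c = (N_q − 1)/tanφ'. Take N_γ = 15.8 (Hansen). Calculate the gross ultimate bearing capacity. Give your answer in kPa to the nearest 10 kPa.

q_ult ≈ 1190 kPa

tan30.3° = 0.5844, so N_q = e^(π×0.5844)·tan²(60.15°) = 6.27 × 3.037 = 19.04.
N_c = (19.04 − 1)/tan30.3° = 30.87.
Overburden at base level: q = 16.3 × 2.06 = 33.578 kPa.
The water table is 0.84 m below the base (< B = 2 m), so the ½γBN_γ term uses γ̄ = γ' + (d_w/B)(γ − γ') = 7.69 + (0.84/2)(16.3 − 7.69) = 11.306 kN/m³.
Cohesion term c·N_c = 12 × 30.871 = 370.45 kPa; surcharge term q·N_q = 33.578 × 19.04 = 639.31 kPa; self-weight term 0.5·γ·B·N_γ = 0.5 × 11.306 × 2 × 15.8 = 178.64 kPa.
q_ult = 370.45 + 639.31 + 178.64 = 1188.4 kPa.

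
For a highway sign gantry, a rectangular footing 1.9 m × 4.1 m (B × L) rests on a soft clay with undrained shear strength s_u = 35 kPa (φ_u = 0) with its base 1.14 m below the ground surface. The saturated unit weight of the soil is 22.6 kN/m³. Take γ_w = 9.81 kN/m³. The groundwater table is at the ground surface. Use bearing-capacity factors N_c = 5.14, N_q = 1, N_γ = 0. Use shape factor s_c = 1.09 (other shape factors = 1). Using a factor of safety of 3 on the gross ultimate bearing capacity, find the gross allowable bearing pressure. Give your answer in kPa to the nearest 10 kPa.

q_all ≈ 70 kPa

γ' = 22.6 − 9.81 = 12.79 kN/m³ (submerged throughout). q = 12.79 × 1.14 = 14.581 kPa.
c·N_c·s_c = 35 × 5.14 × 1.09 = 196.09 kPa
q·N_q = 14.581 × 1 = 14.581 kPa
q_ult = 196.09 + 14.581 = 210.67 kPa.
q_all = 210.67 / 3 = 70.224 kPa.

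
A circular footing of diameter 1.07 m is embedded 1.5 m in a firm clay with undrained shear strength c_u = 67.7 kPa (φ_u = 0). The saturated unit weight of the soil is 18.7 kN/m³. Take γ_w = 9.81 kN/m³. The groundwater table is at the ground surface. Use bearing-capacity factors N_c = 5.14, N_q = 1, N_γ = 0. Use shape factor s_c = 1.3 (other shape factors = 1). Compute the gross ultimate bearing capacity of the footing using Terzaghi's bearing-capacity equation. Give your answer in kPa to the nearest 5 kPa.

q_ult ≈ 465 kPa

γ' = 18.7 − 9.81 = 8.89 kN/m³ (submerged throughout). q = 8.89 × 1.5 = 13.335 kPa.
c·N_c·s_c = 67.7 × 5.14 × 1.3 = 452.37 kPa
q·N_q = 13.335 × 1 = 13.335 kPa
q_ult = 452.37 + 13.335 = 465.71 kPa.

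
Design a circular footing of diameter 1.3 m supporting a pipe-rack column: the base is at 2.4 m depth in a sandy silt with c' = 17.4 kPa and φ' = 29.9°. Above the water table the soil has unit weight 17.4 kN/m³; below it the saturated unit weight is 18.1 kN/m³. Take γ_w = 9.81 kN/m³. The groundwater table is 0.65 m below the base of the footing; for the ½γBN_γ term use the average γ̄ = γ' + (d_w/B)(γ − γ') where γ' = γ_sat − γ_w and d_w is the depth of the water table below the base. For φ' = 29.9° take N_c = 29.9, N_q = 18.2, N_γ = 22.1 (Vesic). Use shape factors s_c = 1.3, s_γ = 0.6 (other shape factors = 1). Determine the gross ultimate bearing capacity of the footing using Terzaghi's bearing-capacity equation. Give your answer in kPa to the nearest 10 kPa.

q_ult ≈ 1550 kPa

q = γ·D_f = 17.4 × 2.4 = 41.76 kPa.
γ' = 8.29 kN/m³; averaging over the depth B below the base, γ̄ = γ' + (d_w/B)(γ − γ') = 12.845 kN/m³.
c·N_c·s_c = 17.4 × 29.9 × 1.3 = 676.34 kPa
q·N_q = 41.76 × 18.2 = 760.03 kPa
0.5·γ·B·N_γ·s_γ = 0.5 × 12.845 × 1.3 × 22.1 × 0.6 = 110.71 kPa
q_ult = 676.34 + 760.03 + 110.71 = 1547.1 kPa.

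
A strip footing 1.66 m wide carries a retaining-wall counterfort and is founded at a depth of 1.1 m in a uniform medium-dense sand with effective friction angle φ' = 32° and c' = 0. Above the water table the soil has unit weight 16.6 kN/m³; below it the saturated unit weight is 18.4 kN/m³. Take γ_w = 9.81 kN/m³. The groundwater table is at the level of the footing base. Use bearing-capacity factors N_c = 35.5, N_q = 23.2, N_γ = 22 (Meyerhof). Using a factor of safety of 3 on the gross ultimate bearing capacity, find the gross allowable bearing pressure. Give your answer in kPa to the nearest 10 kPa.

Overburden at base level: q = 16.6 × 1.1 = 18.26 kPa.
Below the base the soil is submerged, so the ½γBN_γ term uses γ' = 18.4 − 9.81 = 8.59 kN/m³.
Surcharge term q·N_q = 18.26 × 23.2 = 423.63 kPa; self-weight term 0.5·γ·B·N_γ = 0.5 × 8.59 × 1.66 × 22 = 156.85 kPa.
q_ult = 423.63 + 156.85 = 580.49 kPa.
q_all = 580.49 / 3 = 193.5 kPa.

q_all ≈ 190 kPa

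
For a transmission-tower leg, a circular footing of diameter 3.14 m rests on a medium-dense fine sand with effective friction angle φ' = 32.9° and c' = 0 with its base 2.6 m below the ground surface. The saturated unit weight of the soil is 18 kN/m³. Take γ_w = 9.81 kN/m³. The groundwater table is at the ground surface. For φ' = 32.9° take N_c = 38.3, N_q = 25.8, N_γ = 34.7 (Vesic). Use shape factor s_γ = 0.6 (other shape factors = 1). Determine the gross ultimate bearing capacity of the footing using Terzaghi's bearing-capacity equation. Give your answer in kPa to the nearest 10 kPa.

With the water table at the surface the whole profile is submerged: γ' = 18 − 9.81 = 8.19 kN/m³, so q = γ'·D_f = 21.294 kPa; the same γ' applies in the ½γBN_γ term.
q_ult = q·N_q + 0.5·γ·B·N_γ·s_γ
     = 21.294 × 25.8 + 0.5 × 8.19 × 3.14 × 34.7 × 0.6
     = 549.39 + 267.71 = 817.1 kPa.

q_ult ≈ 820 kPa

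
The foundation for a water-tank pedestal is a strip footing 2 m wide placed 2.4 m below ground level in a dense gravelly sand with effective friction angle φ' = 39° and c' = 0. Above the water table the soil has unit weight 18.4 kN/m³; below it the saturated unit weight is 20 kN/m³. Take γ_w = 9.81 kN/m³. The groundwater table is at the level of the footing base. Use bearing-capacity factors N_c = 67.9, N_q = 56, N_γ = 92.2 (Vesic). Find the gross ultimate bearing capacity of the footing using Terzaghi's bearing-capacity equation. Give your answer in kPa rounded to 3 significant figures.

q_ult ≈ 3410 kPa

Overburden at base level: q = 18.4 × 2.4 = 44.16 kPa.
Below the base the soil is submerged, so the ½γBN_γ term uses γ' = 20 − 9.81 = 10.19 kN/m³.
Surcharge term q·N_q = 44.16 × 56 = 2473 kPa; self-weight term 0.5·γ·B·N_γ = 0.5 × 10.19 × 2 × 92.2 = 939.52 kPa.
q_ult = 2473 + 939.52 = 3412.5 kPa.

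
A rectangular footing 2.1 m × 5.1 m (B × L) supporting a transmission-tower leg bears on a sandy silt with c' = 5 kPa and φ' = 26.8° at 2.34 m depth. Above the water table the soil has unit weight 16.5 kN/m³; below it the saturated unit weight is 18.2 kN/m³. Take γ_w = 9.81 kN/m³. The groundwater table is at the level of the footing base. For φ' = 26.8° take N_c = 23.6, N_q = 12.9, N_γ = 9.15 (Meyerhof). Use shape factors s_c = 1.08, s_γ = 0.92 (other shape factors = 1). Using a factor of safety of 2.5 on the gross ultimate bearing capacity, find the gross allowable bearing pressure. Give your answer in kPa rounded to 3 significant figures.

q_all ≈ 280 kPa

q = γ·D_f = 16.5 × 2.34 = 38.61 kPa.
For the ½γBN_γ term take γ' = 18.2 − 9.81 = 8.39 kN/m³ (soil below base is submerged).
c·N_c·s_c = 5 × 23.6 × 1.08 = 127.44 kPa
q·N_q = 38.61 × 12.9 = 498.07 kPa
0.5·γ·B·N_γ·s_γ = 0.5 × 8.39 × 2.1 × 9.15 × 0.92 = 74.158 kPa
q_ult = 127.44 + 498.07 + 74.158 = 699.67 kPa.
q_all = 699.67 / 2.5 = 279.87 kPa.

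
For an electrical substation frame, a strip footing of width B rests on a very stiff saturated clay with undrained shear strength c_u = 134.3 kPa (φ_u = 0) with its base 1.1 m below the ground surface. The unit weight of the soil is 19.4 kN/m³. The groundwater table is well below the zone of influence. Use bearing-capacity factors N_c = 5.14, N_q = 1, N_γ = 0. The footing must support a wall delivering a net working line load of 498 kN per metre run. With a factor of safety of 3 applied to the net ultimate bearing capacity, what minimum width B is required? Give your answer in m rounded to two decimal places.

B = 2.16 m

Overburden at base level: q = 19.4 × 1.1 = 21.34 kPa.
Cohesion term c·N_c = 134.3 × 5.14 = 690.3 kPa; surcharge term q·N_q = 21.34 × 1 = 21.34 kPa.
q_ult = 690.3 + 21.34 = 711.64 kPa.
For φ = 0 the ½γBN_γ term vanishes, so q_ult is independent of B. q_net = 711.64 − 21.34 = 690.3 kPa; q_all(net) = 690.3/3 = 230.1 kPa.
Required width B = w / q_all(net) = 498 / 230.1 = 2.164 m.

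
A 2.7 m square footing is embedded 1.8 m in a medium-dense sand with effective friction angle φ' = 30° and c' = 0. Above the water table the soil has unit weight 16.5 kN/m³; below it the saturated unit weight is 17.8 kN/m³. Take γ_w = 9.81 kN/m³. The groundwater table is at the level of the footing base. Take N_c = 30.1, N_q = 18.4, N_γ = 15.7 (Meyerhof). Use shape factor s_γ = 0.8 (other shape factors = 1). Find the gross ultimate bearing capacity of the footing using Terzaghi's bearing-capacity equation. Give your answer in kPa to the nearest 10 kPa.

Effective surcharge at the founding depth q = γ·D_f = 16.5 × 1.8 = 29.7 kPa.
The water table coincides with the base, so in the self-weight term γ → γ' = 7.99 kN/m³.
q_ult = q·N_q + 0.5·γ·B·N_γ·s_γ
     = 29.7 × 18.4 + 0.5 × 7.99 × 2.7 × 15.7 × 0.8
     = 546.48 + 135.48 = 681.96 kPa.

q_ult ≈ 680 kPa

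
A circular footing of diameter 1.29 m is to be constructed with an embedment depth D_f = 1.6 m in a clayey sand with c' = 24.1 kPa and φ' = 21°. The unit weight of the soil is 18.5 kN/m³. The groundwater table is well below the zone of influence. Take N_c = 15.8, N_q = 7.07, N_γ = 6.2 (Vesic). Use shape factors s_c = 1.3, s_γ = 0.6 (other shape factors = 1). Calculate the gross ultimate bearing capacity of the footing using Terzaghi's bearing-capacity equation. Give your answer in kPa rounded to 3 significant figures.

q_ult ≈ 749 kPa

Overburden at base level: q = 18.5 × 1.6 = 29.6 kPa.
Cohesion term c·N_c·s_c = 24.1 × 15.8 × 1.3 = 495.01 kPa; surcharge term q·N_q = 29.6 × 7.07 = 209.27 kPa; self-weight term 0.5·γ·B·N_γ·s_γ = 0.5 × 18.5 × 1.29 × 6.2 × 0.6 = 44.389 kPa.
q_ult = 495.01 + 209.27 + 44.389 = 748.67 kPa.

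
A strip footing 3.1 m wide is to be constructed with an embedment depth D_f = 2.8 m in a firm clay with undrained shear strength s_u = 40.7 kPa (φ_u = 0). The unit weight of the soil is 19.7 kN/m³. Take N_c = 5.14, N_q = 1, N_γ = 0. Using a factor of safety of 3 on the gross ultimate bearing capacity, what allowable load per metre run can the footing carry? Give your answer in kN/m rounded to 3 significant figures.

≈ 273 kN/m

Overburden at base level: q = 19.7 × 2.8 = 55.16 kPa.
Cohesion term c·N_c = 40.7 × 5.14 = 209.2 kPa; surcharge term q·N_q = 55.16 × 1 = 55.16 kPa.
q_ult = 209.2 + 55.16 = 264.36 kPa.
Gross allowable pressure q_all = 264.36 / 3 = 88.119 kPa.
Allowable wall load = q_all × B = 88.119 × 3.1 = 273.17 kN per metre run.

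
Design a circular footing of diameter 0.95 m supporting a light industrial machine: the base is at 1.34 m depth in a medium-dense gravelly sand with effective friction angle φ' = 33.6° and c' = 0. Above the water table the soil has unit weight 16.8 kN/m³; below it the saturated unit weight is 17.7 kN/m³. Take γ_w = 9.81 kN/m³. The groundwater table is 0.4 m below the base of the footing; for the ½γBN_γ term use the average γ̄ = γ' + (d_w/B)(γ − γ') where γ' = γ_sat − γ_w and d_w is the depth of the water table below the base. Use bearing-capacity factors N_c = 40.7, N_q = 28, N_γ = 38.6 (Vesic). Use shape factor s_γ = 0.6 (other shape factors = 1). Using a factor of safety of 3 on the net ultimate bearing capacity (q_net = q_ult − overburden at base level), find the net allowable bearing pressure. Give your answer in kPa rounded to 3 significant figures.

q_all(net) ≈ 245 kPa

q = γ·D_f = 16.8 × 1.34 = 22.512 kPa.
γ' = 7.89 kN/m³; averaging over the depth B below the base, γ̄ = γ' + (d_w/B)(γ − γ') = 11.642 kN/m³.
q·N_q = 22.512 × 28 = 630.34 kPa
0.5·γ·B·N_γ·s_γ = 0.5 × 11.642 × 0.95 × 38.6 × 0.6 = 128.07 kPa
q_ult = 630.34 + 128.07 = 758.41 kPa.
q_net = 758.41 − 22.512 = 735.89 kPa.
q_all(net) = 735.89 / 3 = 245.3 kPa.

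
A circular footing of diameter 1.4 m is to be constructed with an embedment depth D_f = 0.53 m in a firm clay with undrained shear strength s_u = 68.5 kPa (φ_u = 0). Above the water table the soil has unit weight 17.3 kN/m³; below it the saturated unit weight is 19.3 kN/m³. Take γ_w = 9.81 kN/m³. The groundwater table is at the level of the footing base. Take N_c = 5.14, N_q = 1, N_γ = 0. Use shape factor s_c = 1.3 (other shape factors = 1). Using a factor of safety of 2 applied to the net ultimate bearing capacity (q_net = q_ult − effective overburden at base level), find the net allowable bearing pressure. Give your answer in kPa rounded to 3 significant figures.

q = γ·D_f = 17.3 × 0.53 = 9.169 kPa.
c·N_c·s_c = 68.5 × 5.14 × 1.3 = 457.72 kPa
q·N_q = 9.169 × 1 = 9.169 kPa
q_ult = 457.72 + 9.169 = 466.89 kPa.
Net ultimate: q_net = 466.89 − 9.169 = 457.72 kPa.
q_all(net) = 457.72 / 2 = 228.86 kPa.

q_all(net) ≈ 229 kPa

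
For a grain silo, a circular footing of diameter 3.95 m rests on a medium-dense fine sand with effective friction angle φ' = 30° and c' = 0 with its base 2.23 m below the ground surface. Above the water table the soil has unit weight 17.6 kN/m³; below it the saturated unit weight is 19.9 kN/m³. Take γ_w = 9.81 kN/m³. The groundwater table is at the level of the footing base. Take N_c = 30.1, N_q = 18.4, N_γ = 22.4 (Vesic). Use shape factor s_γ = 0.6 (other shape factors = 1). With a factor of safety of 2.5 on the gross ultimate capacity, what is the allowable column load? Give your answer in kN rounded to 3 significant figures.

Overburden at base level: q = 17.6 × 2.23 = 39.248 kPa.
Below the base the soil is submerged, so the ½γBN_γ term uses γ' = 19.9 − 9.81 = 10.09 kN/m³.
Surcharge term q·N_q = 39.248 × 18.4 = 722.16 kPa; self-weight term 0.5·γ·B·N_γ·s_γ = 0.5 × 10.09 × 3.95 × 22.4 × 0.6 = 267.83 kPa.
q_ult = 722.16 + 267.83 = 989.99 kPa.
Gross allowable pressure q_all = 989.99 / 2.5 = 396 kPa.
Footing area = 12.2542 m², so allowable column load = 396 × 12.2542 = 4852.6 kN.

P_all ≈ 4850 kN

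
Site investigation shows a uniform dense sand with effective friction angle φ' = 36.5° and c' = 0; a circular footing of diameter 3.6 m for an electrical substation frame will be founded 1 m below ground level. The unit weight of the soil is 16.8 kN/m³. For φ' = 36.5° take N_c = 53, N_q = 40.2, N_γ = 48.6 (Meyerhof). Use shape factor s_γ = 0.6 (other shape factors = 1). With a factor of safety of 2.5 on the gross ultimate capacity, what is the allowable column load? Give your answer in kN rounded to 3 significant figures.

Effective surcharge at the founding depth q = γ·D_f = 16.8 × 1 = 16.8 kPa.
q_ult = q·N_q + 0.5·γ·B·N_γ·s_γ
     = 16.8 × 40.2 + 0.5 × 16.8 × 3.6 × 48.6 × 0.6
     = 675.36 + 881.8 = 1557.2 kPa.
Gross allowable pressure q_all = 1557.2 / 2.5 = 622.86 kPa.
Footing area = 10.1788 m², so allowable column load = 622.86 × 10.1788 = 6340 kN.

P_all ≈ 6340 kN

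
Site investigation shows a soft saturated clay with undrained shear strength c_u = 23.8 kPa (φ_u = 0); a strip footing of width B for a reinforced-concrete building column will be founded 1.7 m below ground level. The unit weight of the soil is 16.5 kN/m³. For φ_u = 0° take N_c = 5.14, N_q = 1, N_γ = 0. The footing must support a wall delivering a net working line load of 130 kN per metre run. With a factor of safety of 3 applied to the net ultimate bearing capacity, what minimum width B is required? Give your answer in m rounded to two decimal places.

B = 3.19 m

Overburden at base level: q = 16.5 × 1.7 = 28.05 kPa.
Cohesion term c·N_c = 23.8 × 5.14 = 122.33 kPa; surcharge term q·N_q = 28.05 × 1 = 28.05 kPa.
q_ult = 122.33 + 28.05 = 150.38 kPa.
For φ = 0 the ½γBN_γ term vanishes, so q_ult is independent of B. q_net = 150.38 − 28.05 = 122.33 kPa; q_all(net) = 122.33/3 = 40.777 kPa.
Required width B = w / q_all(net) = 130 / 40.777 = 3.188 m.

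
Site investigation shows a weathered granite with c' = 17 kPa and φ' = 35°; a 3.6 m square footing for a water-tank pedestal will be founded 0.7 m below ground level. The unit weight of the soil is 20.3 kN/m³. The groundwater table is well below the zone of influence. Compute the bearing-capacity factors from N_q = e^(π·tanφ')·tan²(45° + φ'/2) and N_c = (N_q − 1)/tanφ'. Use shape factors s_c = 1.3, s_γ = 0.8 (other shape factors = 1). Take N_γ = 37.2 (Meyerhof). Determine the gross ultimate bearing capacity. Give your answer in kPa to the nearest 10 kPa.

q_ult ≈ 2580 kPa

tan35° = 0.7002, so N_q = e^(π×0.7002)·tan²(62.5°) = 9.023 × 3.69 = 33.3.
N_c = (33.3 − 1)/tan35° = 46.12.
Effective surcharge at the founding depth q = γ·D_f = 20.3 × 0.7 = 14.21 kPa.
q_ult = c·N_c·s_c + q·N_q + 0.5·γ·B·N_γ·s_γ
     = 17 × 46.124 × 1.3 + 14.21 × 33.296 + 0.5 × 20.3 × 3.6 × 37.2 × 0.8
     = 1019.3 + 473.14 + 1087.4 = 2579.9 kPa.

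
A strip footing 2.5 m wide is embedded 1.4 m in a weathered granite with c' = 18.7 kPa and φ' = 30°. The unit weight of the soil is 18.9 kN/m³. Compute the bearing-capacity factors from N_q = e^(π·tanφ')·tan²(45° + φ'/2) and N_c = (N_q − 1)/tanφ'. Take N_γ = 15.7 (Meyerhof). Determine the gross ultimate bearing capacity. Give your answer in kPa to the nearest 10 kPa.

tan30° = 0.5774, so N_q = e^(π×0.5774)·tan²(60°) = 6.134 × 3.0 = 18.4.
N_c = (18.4 − 1)/tan30° = 30.14.
q = γ·D_f = 18.9 × 1.4 = 26.46 kPa.
c·N_c = 18.7 × 30.14 = 563.61 kPa
q·N_q = 26.46 × 18.401 = 486.89 kPa
0.5·γ·B·N_γ = 0.5 × 18.9 × 2.5 × 15.7 = 370.91 kPa
q_ult = 563.61 + 486.89 + 370.91 = 1421.4 kPa.

q_ult ≈ 1420 kPa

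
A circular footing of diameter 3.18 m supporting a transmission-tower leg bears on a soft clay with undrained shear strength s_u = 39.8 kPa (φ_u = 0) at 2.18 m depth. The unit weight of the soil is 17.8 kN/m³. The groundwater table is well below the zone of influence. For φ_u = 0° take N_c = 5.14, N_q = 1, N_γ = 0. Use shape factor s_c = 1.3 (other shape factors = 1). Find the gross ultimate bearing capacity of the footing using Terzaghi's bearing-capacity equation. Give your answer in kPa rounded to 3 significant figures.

Effective surcharge at the founding depth q = γ·D_f = 17.8 × 2.18 = 38.804 kPa.
q_ult = c·N_c·s_c + q·N_q
     = 39.8 × 5.14 × 1.3 + 38.804 × 1
     = 265.94 + 38.804 = 304.75 kPa.

q_ult ≈ 305 kPa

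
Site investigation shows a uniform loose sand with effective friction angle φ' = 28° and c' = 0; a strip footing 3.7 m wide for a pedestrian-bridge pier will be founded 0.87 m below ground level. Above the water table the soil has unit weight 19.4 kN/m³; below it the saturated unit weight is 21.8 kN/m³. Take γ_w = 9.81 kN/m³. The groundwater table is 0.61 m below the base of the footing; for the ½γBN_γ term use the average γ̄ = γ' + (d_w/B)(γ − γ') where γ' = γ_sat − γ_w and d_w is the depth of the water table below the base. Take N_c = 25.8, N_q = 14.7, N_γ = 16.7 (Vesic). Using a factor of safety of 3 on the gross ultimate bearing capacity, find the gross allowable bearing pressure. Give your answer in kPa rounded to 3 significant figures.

q = γ·D_f = 19.4 × 0.87 = 16.878 kPa.
γ' = 11.99 kN/m³; averaging over the depth B below the base, γ̄ = γ' + (d_w/B)(γ − γ') = 13.212 kN/m³.
q·N_q = 16.878 × 14.7 = 248.11 kPa
0.5·γ·B·N_γ = 0.5 × 13.212 × 3.7 × 16.7 = 408.17 kPa
q_ult = 248.11 + 408.17 = 656.28 kPa.
q_all = 656.28 / 3 = 218.76 kPa.

q_all ≈ 219 kPa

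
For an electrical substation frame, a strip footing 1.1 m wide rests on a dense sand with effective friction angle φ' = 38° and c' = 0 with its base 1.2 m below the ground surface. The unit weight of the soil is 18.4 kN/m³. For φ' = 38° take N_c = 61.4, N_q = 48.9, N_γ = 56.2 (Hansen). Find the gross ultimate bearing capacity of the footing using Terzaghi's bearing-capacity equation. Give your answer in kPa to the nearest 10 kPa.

q_ult ≈ 1650 kPa

q = γ·D_f = 18.4 × 1.2 = 22.08 kPa.
q·N_q = 22.08 × 48.9 = 1079.7 kPa
0.5·γ·B·N_γ = 0.5 × 18.4 × 1.1 × 56.2 = 568.74 kPa
q_ult = 1079.7 + 568.74 = 1648.5 kPa.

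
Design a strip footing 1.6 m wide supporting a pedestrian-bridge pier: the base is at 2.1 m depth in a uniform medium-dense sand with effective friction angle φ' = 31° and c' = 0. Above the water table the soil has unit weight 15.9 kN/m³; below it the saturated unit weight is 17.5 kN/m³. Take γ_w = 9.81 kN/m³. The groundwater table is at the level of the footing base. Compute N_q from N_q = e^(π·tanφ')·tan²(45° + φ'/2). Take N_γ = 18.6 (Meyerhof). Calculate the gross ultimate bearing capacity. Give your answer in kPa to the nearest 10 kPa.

q_ult ≈ 800 kPa

tan31° = 0.6009, so N_q = e^(π×0.6009)·tan²(60.5°) = 6.604 × 3.124 = 20.63.
Effective surcharge at the founding depth q = γ·D_f = 15.9 × 2.1 = 33.39 kPa.
The water table coincides with the base, so in the self-weight term γ → γ' = 7.69 kN/m³.
q_ult = q·N_q + 0.5·γ·B·N_γ
     = 33.39 × 20.631 + 0.5 × 7.69 × 1.6 × 18.6
     = 688.86 + 114.43 = 803.29 kPa.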